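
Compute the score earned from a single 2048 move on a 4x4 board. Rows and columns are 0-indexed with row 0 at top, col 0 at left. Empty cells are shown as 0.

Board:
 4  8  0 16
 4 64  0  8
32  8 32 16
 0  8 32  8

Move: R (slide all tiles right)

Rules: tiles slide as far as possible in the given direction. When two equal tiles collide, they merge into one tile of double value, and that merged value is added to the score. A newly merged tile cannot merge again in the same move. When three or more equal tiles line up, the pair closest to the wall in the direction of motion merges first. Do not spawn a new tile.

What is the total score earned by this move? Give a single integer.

Slide right:
row 0: [4, 8, 0, 16] -> [0, 4, 8, 16]  score +0 (running 0)
row 1: [4, 64, 0, 8] -> [0, 4, 64, 8]  score +0 (running 0)
row 2: [32, 8, 32, 16] -> [32, 8, 32, 16]  score +0 (running 0)
row 3: [0, 8, 32, 8] -> [0, 8, 32, 8]  score +0 (running 0)
Board after move:
 0  4  8 16
 0  4 64  8
32  8 32 16
 0  8 32  8

Answer: 0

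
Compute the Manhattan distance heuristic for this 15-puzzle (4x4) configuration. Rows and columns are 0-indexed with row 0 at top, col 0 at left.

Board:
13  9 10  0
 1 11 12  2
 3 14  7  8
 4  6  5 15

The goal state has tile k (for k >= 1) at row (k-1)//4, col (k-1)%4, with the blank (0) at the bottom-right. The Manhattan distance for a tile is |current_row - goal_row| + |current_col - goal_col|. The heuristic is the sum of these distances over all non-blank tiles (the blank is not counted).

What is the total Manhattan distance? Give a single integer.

Tile 13: at (0,0), goal (3,0), distance |0-3|+|0-0| = 3
Tile 9: at (0,1), goal (2,0), distance |0-2|+|1-0| = 3
Tile 10: at (0,2), goal (2,1), distance |0-2|+|2-1| = 3
Tile 1: at (1,0), goal (0,0), distance |1-0|+|0-0| = 1
Tile 11: at (1,1), goal (2,2), distance |1-2|+|1-2| = 2
Tile 12: at (1,2), goal (2,3), distance |1-2|+|2-3| = 2
Tile 2: at (1,3), goal (0,1), distance |1-0|+|3-1| = 3
Tile 3: at (2,0), goal (0,2), distance |2-0|+|0-2| = 4
Tile 14: at (2,1), goal (3,1), distance |2-3|+|1-1| = 1
Tile 7: at (2,2), goal (1,2), distance |2-1|+|2-2| = 1
Tile 8: at (2,3), goal (1,3), distance |2-1|+|3-3| = 1
Tile 4: at (3,0), goal (0,3), distance |3-0|+|0-3| = 6
Tile 6: at (3,1), goal (1,1), distance |3-1|+|1-1| = 2
Tile 5: at (3,2), goal (1,0), distance |3-1|+|2-0| = 4
Tile 15: at (3,3), goal (3,2), distance |3-3|+|3-2| = 1
Sum: 3 + 3 + 3 + 1 + 2 + 2 + 3 + 4 + 1 + 1 + 1 + 6 + 2 + 4 + 1 = 37

Answer: 37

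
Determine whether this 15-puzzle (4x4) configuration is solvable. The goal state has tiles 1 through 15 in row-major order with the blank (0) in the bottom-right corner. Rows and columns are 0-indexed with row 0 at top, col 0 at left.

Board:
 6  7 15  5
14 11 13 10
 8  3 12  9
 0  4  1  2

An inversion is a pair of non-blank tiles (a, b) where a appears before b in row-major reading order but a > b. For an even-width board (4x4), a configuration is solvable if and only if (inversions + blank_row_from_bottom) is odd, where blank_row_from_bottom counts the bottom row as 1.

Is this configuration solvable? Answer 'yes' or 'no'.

Inversions: 72
Blank is in row 3 (0-indexed from top), which is row 1 counting from the bottom (bottom = 1).
72 + 1 = 73, which is odd, so the puzzle is solvable.

Answer: yes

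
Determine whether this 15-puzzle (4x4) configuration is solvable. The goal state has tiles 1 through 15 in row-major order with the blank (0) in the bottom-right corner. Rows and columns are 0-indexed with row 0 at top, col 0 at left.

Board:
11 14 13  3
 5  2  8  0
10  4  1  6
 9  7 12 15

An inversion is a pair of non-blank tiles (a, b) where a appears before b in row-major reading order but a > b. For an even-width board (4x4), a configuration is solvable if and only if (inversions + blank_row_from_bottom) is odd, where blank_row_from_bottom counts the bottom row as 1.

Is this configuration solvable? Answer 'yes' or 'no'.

Inversions: 50
Blank is in row 1 (0-indexed from top), which is row 3 counting from the bottom (bottom = 1).
50 + 3 = 53, which is odd, so the puzzle is solvable.

Answer: yes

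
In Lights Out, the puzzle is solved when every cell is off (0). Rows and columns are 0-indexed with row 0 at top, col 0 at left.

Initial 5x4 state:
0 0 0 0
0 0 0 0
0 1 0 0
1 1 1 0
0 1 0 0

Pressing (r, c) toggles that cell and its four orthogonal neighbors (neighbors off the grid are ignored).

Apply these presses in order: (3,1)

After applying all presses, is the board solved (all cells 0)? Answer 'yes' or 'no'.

Answer: yes

Derivation:
After press 1 at (3,1):
0 0 0 0
0 0 0 0
0 0 0 0
0 0 0 0
0 0 0 0

Lights still on: 0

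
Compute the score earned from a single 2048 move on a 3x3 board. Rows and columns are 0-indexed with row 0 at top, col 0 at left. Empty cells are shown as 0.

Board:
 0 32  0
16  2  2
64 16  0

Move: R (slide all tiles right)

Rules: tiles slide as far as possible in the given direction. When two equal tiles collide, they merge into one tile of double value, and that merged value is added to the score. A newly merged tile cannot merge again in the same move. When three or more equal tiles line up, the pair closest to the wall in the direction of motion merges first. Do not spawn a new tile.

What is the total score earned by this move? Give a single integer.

Slide right:
row 0: [0, 32, 0] -> [0, 0, 32]  score +0 (running 0)
row 1: [16, 2, 2] -> [0, 16, 4]  score +4 (running 4)
row 2: [64, 16, 0] -> [0, 64, 16]  score +0 (running 4)
Board after move:
 0  0 32
 0 16  4
 0 64 16

Answer: 4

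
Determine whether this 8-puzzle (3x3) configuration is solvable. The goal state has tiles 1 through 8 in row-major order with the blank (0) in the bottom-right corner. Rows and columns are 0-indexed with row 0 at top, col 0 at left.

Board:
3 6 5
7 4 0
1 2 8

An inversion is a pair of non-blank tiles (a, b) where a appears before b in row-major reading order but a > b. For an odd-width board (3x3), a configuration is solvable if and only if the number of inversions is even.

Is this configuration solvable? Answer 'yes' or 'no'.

Inversions (pairs i<j in row-major order where tile[i] > tile[j] > 0): 14
14 is even, so the puzzle is solvable.

Answer: yes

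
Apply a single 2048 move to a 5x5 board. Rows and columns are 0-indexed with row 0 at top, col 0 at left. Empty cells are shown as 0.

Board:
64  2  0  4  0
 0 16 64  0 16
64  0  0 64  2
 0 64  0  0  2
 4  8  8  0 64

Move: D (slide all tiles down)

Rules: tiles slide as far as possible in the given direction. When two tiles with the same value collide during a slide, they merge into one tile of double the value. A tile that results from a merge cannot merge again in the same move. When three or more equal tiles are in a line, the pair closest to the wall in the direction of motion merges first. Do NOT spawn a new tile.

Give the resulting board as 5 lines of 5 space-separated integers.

Slide down:
col 0: [64, 0, 64, 0, 4] -> [0, 0, 0, 128, 4]
col 1: [2, 16, 0, 64, 8] -> [0, 2, 16, 64, 8]
col 2: [0, 64, 0, 0, 8] -> [0, 0, 0, 64, 8]
col 3: [4, 0, 64, 0, 0] -> [0, 0, 0, 4, 64]
col 4: [0, 16, 2, 2, 64] -> [0, 0, 16, 4, 64]

Answer:   0   0   0   0   0
  0   2   0   0   0
  0  16   0   0  16
128  64  64   4   4
  4   8   8  64  64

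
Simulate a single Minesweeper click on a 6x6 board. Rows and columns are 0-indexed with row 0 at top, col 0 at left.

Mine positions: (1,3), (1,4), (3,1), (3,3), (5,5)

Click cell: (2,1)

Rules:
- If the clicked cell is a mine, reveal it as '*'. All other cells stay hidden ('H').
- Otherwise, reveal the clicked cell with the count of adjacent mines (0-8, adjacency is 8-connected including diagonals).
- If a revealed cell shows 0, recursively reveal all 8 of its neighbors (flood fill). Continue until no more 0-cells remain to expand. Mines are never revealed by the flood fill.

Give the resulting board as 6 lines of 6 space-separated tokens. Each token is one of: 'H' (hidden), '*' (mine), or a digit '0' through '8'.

H H H H H H
H H H H H H
H 1 H H H H
H H H H H H
H H H H H H
H H H H H H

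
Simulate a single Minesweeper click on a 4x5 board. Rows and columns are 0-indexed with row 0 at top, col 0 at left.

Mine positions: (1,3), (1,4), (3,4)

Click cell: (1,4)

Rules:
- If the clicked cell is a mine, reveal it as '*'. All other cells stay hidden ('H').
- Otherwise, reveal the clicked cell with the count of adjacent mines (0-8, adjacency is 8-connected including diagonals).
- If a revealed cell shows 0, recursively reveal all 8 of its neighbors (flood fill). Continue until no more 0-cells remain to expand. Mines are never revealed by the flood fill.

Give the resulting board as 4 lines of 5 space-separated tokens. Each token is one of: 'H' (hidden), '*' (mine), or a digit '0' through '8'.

H H H H H
H H H H *
H H H H H
H H H H H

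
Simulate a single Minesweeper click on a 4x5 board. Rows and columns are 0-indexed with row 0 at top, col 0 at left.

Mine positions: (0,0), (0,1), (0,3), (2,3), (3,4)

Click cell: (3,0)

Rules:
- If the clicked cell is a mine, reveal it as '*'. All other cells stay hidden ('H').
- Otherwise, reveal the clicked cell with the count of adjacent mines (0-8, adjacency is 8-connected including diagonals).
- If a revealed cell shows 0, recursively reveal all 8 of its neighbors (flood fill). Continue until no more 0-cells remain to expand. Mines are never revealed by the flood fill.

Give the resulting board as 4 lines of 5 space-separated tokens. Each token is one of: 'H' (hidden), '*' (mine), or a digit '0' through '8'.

H H H H H
2 2 3 H H
0 0 1 H H
0 0 1 H H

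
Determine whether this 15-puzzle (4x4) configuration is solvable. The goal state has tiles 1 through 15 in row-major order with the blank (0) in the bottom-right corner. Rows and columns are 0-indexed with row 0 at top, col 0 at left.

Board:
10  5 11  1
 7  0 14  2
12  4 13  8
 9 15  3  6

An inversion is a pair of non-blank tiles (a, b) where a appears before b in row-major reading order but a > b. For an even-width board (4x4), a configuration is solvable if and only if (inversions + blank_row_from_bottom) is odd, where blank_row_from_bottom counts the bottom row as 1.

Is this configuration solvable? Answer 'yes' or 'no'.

Inversions: 49
Blank is in row 1 (0-indexed from top), which is row 3 counting from the bottom (bottom = 1).
49 + 3 = 52, which is even, so the puzzle is not solvable.

Answer: no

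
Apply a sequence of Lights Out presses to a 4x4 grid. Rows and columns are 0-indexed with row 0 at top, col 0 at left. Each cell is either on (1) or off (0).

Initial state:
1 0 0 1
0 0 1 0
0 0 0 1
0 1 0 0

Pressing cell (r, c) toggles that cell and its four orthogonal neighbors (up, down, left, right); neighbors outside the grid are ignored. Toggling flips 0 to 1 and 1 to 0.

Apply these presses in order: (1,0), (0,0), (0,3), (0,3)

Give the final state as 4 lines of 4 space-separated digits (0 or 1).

Answer: 1 1 0 1
0 1 1 0
1 0 0 1
0 1 0 0

Derivation:
After press 1 at (1,0):
0 0 0 1
1 1 1 0
1 0 0 1
0 1 0 0

After press 2 at (0,0):
1 1 0 1
0 1 1 0
1 0 0 1
0 1 0 0

After press 3 at (0,3):
1 1 1 0
0 1 1 1
1 0 0 1
0 1 0 0

After press 4 at (0,3):
1 1 0 1
0 1 1 0
1 0 0 1
0 1 0 0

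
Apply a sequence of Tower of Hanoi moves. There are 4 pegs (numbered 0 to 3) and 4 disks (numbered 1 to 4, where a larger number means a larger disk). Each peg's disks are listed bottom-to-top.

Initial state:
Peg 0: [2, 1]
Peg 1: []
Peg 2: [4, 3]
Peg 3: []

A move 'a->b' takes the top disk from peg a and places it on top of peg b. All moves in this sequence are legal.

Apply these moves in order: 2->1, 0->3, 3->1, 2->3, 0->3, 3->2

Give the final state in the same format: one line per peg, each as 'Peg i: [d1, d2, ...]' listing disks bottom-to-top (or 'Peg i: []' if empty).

Answer: Peg 0: []
Peg 1: [3, 1]
Peg 2: [2]
Peg 3: [4]

Derivation:
After move 1 (2->1):
Peg 0: [2, 1]
Peg 1: [3]
Peg 2: [4]
Peg 3: []

After move 2 (0->3):
Peg 0: [2]
Peg 1: [3]
Peg 2: [4]
Peg 3: [1]

After move 3 (3->1):
Peg 0: [2]
Peg 1: [3, 1]
Peg 2: [4]
Peg 3: []

After move 4 (2->3):
Peg 0: [2]
Peg 1: [3, 1]
Peg 2: []
Peg 3: [4]

After move 5 (0->3):
Peg 0: []
Peg 1: [3, 1]
Peg 2: []
Peg 3: [4, 2]

After move 6 (3->2):
Peg 0: []
Peg 1: [3, 1]
Peg 2: [2]
Peg 3: [4]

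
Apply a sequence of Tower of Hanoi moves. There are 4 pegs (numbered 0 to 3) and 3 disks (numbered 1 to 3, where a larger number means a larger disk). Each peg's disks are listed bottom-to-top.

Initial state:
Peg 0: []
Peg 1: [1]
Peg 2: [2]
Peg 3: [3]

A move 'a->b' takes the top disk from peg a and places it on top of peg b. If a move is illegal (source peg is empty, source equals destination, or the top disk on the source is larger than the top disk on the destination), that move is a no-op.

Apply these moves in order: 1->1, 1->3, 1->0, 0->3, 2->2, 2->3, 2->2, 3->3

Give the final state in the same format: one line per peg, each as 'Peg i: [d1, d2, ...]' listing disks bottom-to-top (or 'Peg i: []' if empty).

Answer: Peg 0: []
Peg 1: []
Peg 2: [2]
Peg 3: [3, 1]

Derivation:
After move 1 (1->1):
Peg 0: []
Peg 1: [1]
Peg 2: [2]
Peg 3: [3]

After move 2 (1->3):
Peg 0: []
Peg 1: []
Peg 2: [2]
Peg 3: [3, 1]

After move 3 (1->0):
Peg 0: []
Peg 1: []
Peg 2: [2]
Peg 3: [3, 1]

After move 4 (0->3):
Peg 0: []
Peg 1: []
Peg 2: [2]
Peg 3: [3, 1]

After move 5 (2->2):
Peg 0: []
Peg 1: []
Peg 2: [2]
Peg 3: [3, 1]

After move 6 (2->3):
Peg 0: []
Peg 1: []
Peg 2: [2]
Peg 3: [3, 1]

After move 7 (2->2):
Peg 0: []
Peg 1: []
Peg 2: [2]
Peg 3: [3, 1]

After move 8 (3->3):
Peg 0: []
Peg 1: []
Peg 2: [2]
Peg 3: [3, 1]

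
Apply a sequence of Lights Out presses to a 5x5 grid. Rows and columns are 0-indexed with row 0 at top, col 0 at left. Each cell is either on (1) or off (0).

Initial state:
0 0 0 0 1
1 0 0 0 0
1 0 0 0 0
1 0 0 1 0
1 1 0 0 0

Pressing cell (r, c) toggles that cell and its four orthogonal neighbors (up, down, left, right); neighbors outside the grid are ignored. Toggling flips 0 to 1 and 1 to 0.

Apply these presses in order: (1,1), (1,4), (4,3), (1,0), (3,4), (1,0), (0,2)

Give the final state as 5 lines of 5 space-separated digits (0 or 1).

Answer: 0 0 1 1 0
0 1 0 1 1
1 1 0 0 0
1 0 0 1 1
1 1 1 1 0

Derivation:
After press 1 at (1,1):
0 1 0 0 1
0 1 1 0 0
1 1 0 0 0
1 0 0 1 0
1 1 0 0 0

After press 2 at (1,4):
0 1 0 0 0
0 1 1 1 1
1 1 0 0 1
1 0 0 1 0
1 1 0 0 0

After press 3 at (4,3):
0 1 0 0 0
0 1 1 1 1
1 1 0 0 1
1 0 0 0 0
1 1 1 1 1

After press 4 at (1,0):
1 1 0 0 0
1 0 1 1 1
0 1 0 0 1
1 0 0 0 0
1 1 1 1 1

After press 5 at (3,4):
1 1 0 0 0
1 0 1 1 1
0 1 0 0 0
1 0 0 1 1
1 1 1 1 0

After press 6 at (1,0):
0 1 0 0 0
0 1 1 1 1
1 1 0 0 0
1 0 0 1 1
1 1 1 1 0

After press 7 at (0,2):
0 0 1 1 0
0 1 0 1 1
1 1 0 0 0
1 0 0 1 1
1 1 1 1 0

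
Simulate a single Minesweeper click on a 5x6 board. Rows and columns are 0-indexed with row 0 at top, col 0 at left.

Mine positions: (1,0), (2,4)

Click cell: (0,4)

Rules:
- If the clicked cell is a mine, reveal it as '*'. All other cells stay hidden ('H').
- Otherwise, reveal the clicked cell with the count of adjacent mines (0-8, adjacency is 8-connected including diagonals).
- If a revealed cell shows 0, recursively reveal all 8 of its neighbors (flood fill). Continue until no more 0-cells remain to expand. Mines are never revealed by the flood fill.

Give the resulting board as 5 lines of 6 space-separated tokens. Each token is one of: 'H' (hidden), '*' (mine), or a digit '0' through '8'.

H 1 0 0 0 0
H 1 0 1 1 1
1 1 0 1 H H
0 0 0 1 1 1
0 0 0 0 0 0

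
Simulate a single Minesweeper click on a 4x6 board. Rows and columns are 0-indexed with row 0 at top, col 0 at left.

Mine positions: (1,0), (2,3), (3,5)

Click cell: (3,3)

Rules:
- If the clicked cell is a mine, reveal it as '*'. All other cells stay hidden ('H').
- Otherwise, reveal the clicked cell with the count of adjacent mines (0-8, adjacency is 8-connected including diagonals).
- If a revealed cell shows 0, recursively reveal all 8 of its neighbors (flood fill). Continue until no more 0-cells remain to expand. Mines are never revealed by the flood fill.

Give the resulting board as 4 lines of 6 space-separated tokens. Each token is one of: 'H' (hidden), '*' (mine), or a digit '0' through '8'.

H H H H H H
H H H H H H
H H H H H H
H H H 1 H H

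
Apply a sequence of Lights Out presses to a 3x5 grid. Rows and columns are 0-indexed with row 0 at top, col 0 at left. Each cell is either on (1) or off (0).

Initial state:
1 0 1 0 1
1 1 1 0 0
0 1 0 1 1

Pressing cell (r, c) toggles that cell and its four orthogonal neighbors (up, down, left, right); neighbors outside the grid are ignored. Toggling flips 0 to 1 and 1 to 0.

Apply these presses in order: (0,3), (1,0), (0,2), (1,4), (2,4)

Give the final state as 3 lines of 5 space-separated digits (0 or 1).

After press 1 at (0,3):
1 0 0 1 0
1 1 1 1 0
0 1 0 1 1

After press 2 at (1,0):
0 0 0 1 0
0 0 1 1 0
1 1 0 1 1

After press 3 at (0,2):
0 1 1 0 0
0 0 0 1 0
1 1 0 1 1

After press 4 at (1,4):
0 1 1 0 1
0 0 0 0 1
1 1 0 1 0

After press 5 at (2,4):
0 1 1 0 1
0 0 0 0 0
1 1 0 0 1

Answer: 0 1 1 0 1
0 0 0 0 0
1 1 0 0 1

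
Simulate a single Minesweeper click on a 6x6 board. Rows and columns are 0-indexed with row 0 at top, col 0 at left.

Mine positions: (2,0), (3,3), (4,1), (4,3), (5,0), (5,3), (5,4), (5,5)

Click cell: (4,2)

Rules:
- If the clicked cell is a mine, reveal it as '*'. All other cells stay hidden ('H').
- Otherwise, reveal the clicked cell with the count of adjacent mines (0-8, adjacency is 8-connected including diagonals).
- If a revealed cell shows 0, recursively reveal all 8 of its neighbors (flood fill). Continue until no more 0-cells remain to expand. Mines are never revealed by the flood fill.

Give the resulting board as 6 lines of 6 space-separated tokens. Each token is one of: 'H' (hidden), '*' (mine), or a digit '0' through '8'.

H H H H H H
H H H H H H
H H H H H H
H H H H H H
H H 4 H H H
H H H H H H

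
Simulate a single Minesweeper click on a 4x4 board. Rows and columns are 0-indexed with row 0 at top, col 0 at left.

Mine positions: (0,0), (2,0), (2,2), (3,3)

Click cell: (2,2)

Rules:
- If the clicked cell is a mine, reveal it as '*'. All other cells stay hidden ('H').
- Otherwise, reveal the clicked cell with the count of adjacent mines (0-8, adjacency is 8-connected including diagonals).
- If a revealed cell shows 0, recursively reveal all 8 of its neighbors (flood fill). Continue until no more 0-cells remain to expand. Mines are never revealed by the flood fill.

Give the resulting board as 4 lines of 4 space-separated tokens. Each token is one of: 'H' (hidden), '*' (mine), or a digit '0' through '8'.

H H H H
H H H H
H H * H
H H H H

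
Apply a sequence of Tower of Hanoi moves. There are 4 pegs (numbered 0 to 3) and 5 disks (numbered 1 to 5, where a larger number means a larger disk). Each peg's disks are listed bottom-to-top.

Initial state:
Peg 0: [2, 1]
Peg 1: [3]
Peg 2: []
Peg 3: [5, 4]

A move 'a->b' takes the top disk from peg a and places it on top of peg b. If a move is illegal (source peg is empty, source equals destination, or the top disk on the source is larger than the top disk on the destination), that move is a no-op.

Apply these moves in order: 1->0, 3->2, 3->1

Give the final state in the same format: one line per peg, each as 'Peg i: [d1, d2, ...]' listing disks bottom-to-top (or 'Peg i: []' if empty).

Answer: Peg 0: [2, 1]
Peg 1: [3]
Peg 2: [4]
Peg 3: [5]

Derivation:
After move 1 (1->0):
Peg 0: [2, 1]
Peg 1: [3]
Peg 2: []
Peg 3: [5, 4]

After move 2 (3->2):
Peg 0: [2, 1]
Peg 1: [3]
Peg 2: [4]
Peg 3: [5]

After move 3 (3->1):
Peg 0: [2, 1]
Peg 1: [3]
Peg 2: [4]
Peg 3: [5]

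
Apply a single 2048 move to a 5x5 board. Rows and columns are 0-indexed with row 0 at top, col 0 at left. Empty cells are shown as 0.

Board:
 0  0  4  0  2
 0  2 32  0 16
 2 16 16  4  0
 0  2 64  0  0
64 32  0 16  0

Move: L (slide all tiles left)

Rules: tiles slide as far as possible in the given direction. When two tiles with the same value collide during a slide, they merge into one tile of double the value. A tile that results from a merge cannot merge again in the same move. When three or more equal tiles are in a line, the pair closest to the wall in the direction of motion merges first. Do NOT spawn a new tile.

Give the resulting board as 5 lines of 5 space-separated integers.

Slide left:
row 0: [0, 0, 4, 0, 2] -> [4, 2, 0, 0, 0]
row 1: [0, 2, 32, 0, 16] -> [2, 32, 16, 0, 0]
row 2: [2, 16, 16, 4, 0] -> [2, 32, 4, 0, 0]
row 3: [0, 2, 64, 0, 0] -> [2, 64, 0, 0, 0]
row 4: [64, 32, 0, 16, 0] -> [64, 32, 16, 0, 0]

Answer:  4  2  0  0  0
 2 32 16  0  0
 2 32  4  0  0
 2 64  0  0  0
64 32 16  0  0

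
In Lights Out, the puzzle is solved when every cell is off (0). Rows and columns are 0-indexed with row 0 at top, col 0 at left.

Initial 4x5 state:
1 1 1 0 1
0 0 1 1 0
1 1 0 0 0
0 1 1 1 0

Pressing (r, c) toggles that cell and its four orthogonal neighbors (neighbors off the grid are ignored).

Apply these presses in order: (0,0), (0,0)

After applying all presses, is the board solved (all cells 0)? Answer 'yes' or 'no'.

Answer: no

Derivation:
After press 1 at (0,0):
0 0 1 0 1
1 0 1 1 0
1 1 0 0 0
0 1 1 1 0

After press 2 at (0,0):
1 1 1 0 1
0 0 1 1 0
1 1 0 0 0
0 1 1 1 0

Lights still on: 11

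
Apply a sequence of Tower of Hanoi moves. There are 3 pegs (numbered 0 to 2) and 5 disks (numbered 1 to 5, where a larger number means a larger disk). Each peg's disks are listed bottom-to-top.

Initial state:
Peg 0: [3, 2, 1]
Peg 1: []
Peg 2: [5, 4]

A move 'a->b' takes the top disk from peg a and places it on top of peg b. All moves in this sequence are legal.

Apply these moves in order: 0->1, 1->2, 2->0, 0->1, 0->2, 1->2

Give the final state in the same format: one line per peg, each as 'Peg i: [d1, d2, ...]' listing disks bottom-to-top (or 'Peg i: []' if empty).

Answer: Peg 0: [3]
Peg 1: []
Peg 2: [5, 4, 2, 1]

Derivation:
After move 1 (0->1):
Peg 0: [3, 2]
Peg 1: [1]
Peg 2: [5, 4]

After move 2 (1->2):
Peg 0: [3, 2]
Peg 1: []
Peg 2: [5, 4, 1]

After move 3 (2->0):
Peg 0: [3, 2, 1]
Peg 1: []
Peg 2: [5, 4]

After move 4 (0->1):
Peg 0: [3, 2]
Peg 1: [1]
Peg 2: [5, 4]

After move 5 (0->2):
Peg 0: [3]
Peg 1: [1]
Peg 2: [5, 4, 2]

After move 6 (1->2):
Peg 0: [3]
Peg 1: []
Peg 2: [5, 4, 2, 1]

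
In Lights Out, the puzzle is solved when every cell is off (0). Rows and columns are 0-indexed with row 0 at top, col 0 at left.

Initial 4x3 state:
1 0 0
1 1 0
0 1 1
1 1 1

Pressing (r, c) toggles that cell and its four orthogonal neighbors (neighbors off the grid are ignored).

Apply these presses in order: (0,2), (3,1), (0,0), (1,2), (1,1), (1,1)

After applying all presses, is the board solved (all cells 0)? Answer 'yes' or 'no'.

Answer: yes

Derivation:
After press 1 at (0,2):
1 1 1
1 1 1
0 1 1
1 1 1

After press 2 at (3,1):
1 1 1
1 1 1
0 0 1
0 0 0

After press 3 at (0,0):
0 0 1
0 1 1
0 0 1
0 0 0

After press 4 at (1,2):
0 0 0
0 0 0
0 0 0
0 0 0

After press 5 at (1,1):
0 1 0
1 1 1
0 1 0
0 0 0

After press 6 at (1,1):
0 0 0
0 0 0
0 0 0
0 0 0

Lights still on: 0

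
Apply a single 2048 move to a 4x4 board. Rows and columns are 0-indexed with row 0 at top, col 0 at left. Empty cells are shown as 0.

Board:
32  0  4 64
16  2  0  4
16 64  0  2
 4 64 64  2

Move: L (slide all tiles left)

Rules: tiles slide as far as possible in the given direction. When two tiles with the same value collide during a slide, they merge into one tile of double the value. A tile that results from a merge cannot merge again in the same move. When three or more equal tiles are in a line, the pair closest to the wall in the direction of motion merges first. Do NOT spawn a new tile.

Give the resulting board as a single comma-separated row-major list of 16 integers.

Answer: 32, 4, 64, 0, 16, 2, 4, 0, 16, 64, 2, 0, 4, 128, 2, 0

Derivation:
Slide left:
row 0: [32, 0, 4, 64] -> [32, 4, 64, 0]
row 1: [16, 2, 0, 4] -> [16, 2, 4, 0]
row 2: [16, 64, 0, 2] -> [16, 64, 2, 0]
row 3: [4, 64, 64, 2] -> [4, 128, 2, 0]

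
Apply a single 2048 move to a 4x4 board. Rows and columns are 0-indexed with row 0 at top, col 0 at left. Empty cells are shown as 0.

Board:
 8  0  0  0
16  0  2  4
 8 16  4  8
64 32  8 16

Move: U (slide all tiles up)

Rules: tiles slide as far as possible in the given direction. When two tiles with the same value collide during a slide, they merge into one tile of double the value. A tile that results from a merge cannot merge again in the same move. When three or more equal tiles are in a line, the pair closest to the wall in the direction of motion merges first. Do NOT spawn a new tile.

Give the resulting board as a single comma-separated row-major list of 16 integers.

Answer: 8, 16, 2, 4, 16, 32, 4, 8, 8, 0, 8, 16, 64, 0, 0, 0

Derivation:
Slide up:
col 0: [8, 16, 8, 64] -> [8, 16, 8, 64]
col 1: [0, 0, 16, 32] -> [16, 32, 0, 0]
col 2: [0, 2, 4, 8] -> [2, 4, 8, 0]
col 3: [0, 4, 8, 16] -> [4, 8, 16, 0]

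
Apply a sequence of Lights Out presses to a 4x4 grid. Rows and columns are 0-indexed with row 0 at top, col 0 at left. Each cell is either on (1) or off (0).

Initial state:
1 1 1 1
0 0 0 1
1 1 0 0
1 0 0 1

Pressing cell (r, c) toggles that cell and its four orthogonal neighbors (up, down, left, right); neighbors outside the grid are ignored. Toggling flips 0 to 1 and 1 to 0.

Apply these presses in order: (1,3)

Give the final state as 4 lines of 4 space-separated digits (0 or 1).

After press 1 at (1,3):
1 1 1 0
0 0 1 0
1 1 0 1
1 0 0 1

Answer: 1 1 1 0
0 0 1 0
1 1 0 1
1 0 0 1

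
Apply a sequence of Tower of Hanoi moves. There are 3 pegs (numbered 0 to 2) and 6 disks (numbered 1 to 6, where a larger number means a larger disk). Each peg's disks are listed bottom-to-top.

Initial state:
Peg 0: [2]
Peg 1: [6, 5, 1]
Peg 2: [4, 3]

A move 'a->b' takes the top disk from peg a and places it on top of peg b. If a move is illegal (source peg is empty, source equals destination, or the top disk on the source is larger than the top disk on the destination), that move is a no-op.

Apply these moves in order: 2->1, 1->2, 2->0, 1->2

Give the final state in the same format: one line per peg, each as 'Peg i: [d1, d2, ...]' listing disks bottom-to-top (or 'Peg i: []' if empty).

After move 1 (2->1):
Peg 0: [2]
Peg 1: [6, 5, 1]
Peg 2: [4, 3]

After move 2 (1->2):
Peg 0: [2]
Peg 1: [6, 5]
Peg 2: [4, 3, 1]

After move 3 (2->0):
Peg 0: [2, 1]
Peg 1: [6, 5]
Peg 2: [4, 3]

After move 4 (1->2):
Peg 0: [2, 1]
Peg 1: [6, 5]
Peg 2: [4, 3]

Answer: Peg 0: [2, 1]
Peg 1: [6, 5]
Peg 2: [4, 3]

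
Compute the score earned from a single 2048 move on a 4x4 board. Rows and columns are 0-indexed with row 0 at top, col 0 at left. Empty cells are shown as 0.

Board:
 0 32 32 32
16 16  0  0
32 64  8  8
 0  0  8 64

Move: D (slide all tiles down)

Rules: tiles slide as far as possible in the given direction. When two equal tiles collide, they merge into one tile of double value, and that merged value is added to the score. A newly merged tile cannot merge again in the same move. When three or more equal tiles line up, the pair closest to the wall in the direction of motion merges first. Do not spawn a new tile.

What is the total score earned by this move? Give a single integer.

Slide down:
col 0: [0, 16, 32, 0] -> [0, 0, 16, 32]  score +0 (running 0)
col 1: [32, 16, 64, 0] -> [0, 32, 16, 64]  score +0 (running 0)
col 2: [32, 0, 8, 8] -> [0, 0, 32, 16]  score +16 (running 16)
col 3: [32, 0, 8, 64] -> [0, 32, 8, 64]  score +0 (running 16)
Board after move:
 0  0  0  0
 0 32  0 32
16 16 32  8
32 64 16 64

Answer: 16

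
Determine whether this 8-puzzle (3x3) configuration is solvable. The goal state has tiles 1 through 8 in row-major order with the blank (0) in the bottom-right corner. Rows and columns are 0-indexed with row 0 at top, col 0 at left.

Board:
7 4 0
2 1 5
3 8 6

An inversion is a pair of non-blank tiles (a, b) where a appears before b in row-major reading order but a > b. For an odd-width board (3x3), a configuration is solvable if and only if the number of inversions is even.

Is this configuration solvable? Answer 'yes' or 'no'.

Answer: yes

Derivation:
Inversions (pairs i<j in row-major order where tile[i] > tile[j] > 0): 12
12 is even, so the puzzle is solvable.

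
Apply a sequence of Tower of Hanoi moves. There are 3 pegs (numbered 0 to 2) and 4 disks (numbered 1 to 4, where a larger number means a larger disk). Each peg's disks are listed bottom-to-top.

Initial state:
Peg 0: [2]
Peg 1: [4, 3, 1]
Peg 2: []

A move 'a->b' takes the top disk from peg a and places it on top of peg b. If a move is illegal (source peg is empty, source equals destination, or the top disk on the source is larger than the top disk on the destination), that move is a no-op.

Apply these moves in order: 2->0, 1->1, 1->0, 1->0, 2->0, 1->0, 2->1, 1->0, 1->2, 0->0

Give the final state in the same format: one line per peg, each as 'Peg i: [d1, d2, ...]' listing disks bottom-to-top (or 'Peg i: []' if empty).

After move 1 (2->0):
Peg 0: [2]
Peg 1: [4, 3, 1]
Peg 2: []

After move 2 (1->1):
Peg 0: [2]
Peg 1: [4, 3, 1]
Peg 2: []

After move 3 (1->0):
Peg 0: [2, 1]
Peg 1: [4, 3]
Peg 2: []

After move 4 (1->0):
Peg 0: [2, 1]
Peg 1: [4, 3]
Peg 2: []

After move 5 (2->0):
Peg 0: [2, 1]
Peg 1: [4, 3]
Peg 2: []

After move 6 (1->0):
Peg 0: [2, 1]
Peg 1: [4, 3]
Peg 2: []

After move 7 (2->1):
Peg 0: [2, 1]
Peg 1: [4, 3]
Peg 2: []

After move 8 (1->0):
Peg 0: [2, 1]
Peg 1: [4, 3]
Peg 2: []

After move 9 (1->2):
Peg 0: [2, 1]
Peg 1: [4]
Peg 2: [3]

After move 10 (0->0):
Peg 0: [2, 1]
Peg 1: [4]
Peg 2: [3]

Answer: Peg 0: [2, 1]
Peg 1: [4]
Peg 2: [3]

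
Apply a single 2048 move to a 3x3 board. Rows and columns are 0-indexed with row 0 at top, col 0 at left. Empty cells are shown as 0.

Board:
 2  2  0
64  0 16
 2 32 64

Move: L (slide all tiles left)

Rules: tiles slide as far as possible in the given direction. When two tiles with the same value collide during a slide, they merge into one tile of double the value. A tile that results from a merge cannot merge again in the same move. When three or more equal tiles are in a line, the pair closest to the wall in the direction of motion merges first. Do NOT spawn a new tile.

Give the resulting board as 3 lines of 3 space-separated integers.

Slide left:
row 0: [2, 2, 0] -> [4, 0, 0]
row 1: [64, 0, 16] -> [64, 16, 0]
row 2: [2, 32, 64] -> [2, 32, 64]

Answer:  4  0  0
64 16  0
 2 32 64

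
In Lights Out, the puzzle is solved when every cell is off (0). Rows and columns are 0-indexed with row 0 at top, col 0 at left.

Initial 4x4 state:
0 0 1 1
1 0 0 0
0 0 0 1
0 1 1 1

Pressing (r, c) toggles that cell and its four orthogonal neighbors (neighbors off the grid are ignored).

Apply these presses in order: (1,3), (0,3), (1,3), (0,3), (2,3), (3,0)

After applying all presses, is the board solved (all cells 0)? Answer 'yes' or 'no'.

Answer: no

Derivation:
After press 1 at (1,3):
0 0 1 0
1 0 1 1
0 0 0 0
0 1 1 1

After press 2 at (0,3):
0 0 0 1
1 0 1 0
0 0 0 0
0 1 1 1

After press 3 at (1,3):
0 0 0 0
1 0 0 1
0 0 0 1
0 1 1 1

After press 4 at (0,3):
0 0 1 1
1 0 0 0
0 0 0 1
0 1 1 1

After press 5 at (2,3):
0 0 1 1
1 0 0 1
0 0 1 0
0 1 1 0

After press 6 at (3,0):
0 0 1 1
1 0 0 1
1 0 1 0
1 0 1 0

Lights still on: 8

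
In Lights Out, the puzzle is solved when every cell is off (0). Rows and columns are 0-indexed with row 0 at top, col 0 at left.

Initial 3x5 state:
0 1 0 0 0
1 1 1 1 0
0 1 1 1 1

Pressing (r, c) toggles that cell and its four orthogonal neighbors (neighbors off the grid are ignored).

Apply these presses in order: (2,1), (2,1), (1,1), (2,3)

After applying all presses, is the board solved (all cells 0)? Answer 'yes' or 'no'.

After press 1 at (2,1):
0 1 0 0 0
1 0 1 1 0
1 0 0 1 1

After press 2 at (2,1):
0 1 0 0 0
1 1 1 1 0
0 1 1 1 1

After press 3 at (1,1):
0 0 0 0 0
0 0 0 1 0
0 0 1 1 1

After press 4 at (2,3):
0 0 0 0 0
0 0 0 0 0
0 0 0 0 0

Lights still on: 0

Answer: yes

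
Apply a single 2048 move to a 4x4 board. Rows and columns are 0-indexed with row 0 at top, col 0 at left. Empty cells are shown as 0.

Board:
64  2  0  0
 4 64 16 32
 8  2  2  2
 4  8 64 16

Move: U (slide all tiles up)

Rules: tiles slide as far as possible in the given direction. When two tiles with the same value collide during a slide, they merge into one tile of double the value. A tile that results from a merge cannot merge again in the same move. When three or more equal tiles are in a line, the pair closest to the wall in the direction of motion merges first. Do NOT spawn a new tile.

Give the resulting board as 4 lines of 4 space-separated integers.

Answer: 64  2 16 32
 4 64  2  2
 8  2 64 16
 4  8  0  0

Derivation:
Slide up:
col 0: [64, 4, 8, 4] -> [64, 4, 8, 4]
col 1: [2, 64, 2, 8] -> [2, 64, 2, 8]
col 2: [0, 16, 2, 64] -> [16, 2, 64, 0]
col 3: [0, 32, 2, 16] -> [32, 2, 16, 0]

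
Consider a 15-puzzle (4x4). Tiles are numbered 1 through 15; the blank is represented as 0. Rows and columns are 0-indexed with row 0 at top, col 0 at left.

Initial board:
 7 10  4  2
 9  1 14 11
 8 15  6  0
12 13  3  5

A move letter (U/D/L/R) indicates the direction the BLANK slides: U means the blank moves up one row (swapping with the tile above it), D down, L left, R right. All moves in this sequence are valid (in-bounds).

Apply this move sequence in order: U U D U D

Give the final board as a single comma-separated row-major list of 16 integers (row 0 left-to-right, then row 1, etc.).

Answer: 7, 10, 4, 2, 9, 1, 14, 0, 8, 15, 6, 11, 12, 13, 3, 5

Derivation:
After move 1 (U):
 7 10  4  2
 9  1 14  0
 8 15  6 11
12 13  3  5

After move 2 (U):
 7 10  4  0
 9  1 14  2
 8 15  6 11
12 13  3  5

After move 3 (D):
 7 10  4  2
 9  1 14  0
 8 15  6 11
12 13  3  5

After move 4 (U):
 7 10  4  0
 9  1 14  2
 8 15  6 11
12 13  3  5

After move 5 (D):
 7 10  4  2
 9  1 14  0
 8 15  6 11
12 13  3  5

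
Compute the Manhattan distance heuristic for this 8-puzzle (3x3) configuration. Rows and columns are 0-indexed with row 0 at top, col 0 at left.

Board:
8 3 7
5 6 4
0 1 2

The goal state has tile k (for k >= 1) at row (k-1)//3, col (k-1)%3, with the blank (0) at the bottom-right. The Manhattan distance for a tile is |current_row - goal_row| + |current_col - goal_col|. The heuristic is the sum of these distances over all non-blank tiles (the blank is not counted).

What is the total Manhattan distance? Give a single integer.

Tile 8: at (0,0), goal (2,1), distance |0-2|+|0-1| = 3
Tile 3: at (0,1), goal (0,2), distance |0-0|+|1-2| = 1
Tile 7: at (0,2), goal (2,0), distance |0-2|+|2-0| = 4
Tile 5: at (1,0), goal (1,1), distance |1-1|+|0-1| = 1
Tile 6: at (1,1), goal (1,2), distance |1-1|+|1-2| = 1
Tile 4: at (1,2), goal (1,0), distance |1-1|+|2-0| = 2
Tile 1: at (2,1), goal (0,0), distance |2-0|+|1-0| = 3
Tile 2: at (2,2), goal (0,1), distance |2-0|+|2-1| = 3
Sum: 3 + 1 + 4 + 1 + 1 + 2 + 3 + 3 = 18

Answer: 18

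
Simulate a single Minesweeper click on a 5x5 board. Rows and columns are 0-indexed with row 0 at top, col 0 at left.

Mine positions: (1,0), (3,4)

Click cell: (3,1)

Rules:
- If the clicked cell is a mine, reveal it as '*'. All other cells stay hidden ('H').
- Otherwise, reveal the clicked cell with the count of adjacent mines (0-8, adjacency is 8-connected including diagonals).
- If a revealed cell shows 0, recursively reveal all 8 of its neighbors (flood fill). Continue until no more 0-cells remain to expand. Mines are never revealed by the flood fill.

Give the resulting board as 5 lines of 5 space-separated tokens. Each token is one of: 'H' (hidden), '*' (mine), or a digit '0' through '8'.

H 1 0 0 0
H 1 0 0 0
1 1 0 1 1
0 0 0 1 H
0 0 0 1 H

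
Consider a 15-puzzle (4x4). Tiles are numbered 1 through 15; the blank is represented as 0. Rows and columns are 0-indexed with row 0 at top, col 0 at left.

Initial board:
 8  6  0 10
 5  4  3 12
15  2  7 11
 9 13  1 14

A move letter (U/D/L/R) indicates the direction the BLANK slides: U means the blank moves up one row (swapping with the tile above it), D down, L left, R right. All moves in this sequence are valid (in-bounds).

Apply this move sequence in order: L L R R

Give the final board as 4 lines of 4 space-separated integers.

After move 1 (L):
 8  0  6 10
 5  4  3 12
15  2  7 11
 9 13  1 14

After move 2 (L):
 0  8  6 10
 5  4  3 12
15  2  7 11
 9 13  1 14

After move 3 (R):
 8  0  6 10
 5  4  3 12
15  2  7 11
 9 13  1 14

After move 4 (R):
 8  6  0 10
 5  4  3 12
15  2  7 11
 9 13  1 14

Answer:  8  6  0 10
 5  4  3 12
15  2  7 11
 9 13  1 14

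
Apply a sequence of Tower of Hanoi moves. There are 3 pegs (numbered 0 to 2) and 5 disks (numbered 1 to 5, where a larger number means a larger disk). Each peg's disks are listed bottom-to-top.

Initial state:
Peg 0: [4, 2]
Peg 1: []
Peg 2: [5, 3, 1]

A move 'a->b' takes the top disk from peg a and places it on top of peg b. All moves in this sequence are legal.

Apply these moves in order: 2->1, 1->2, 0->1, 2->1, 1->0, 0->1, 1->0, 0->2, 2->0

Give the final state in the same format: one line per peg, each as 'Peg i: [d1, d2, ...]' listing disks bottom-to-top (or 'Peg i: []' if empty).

Answer: Peg 0: [4, 1]
Peg 1: [2]
Peg 2: [5, 3]

Derivation:
After move 1 (2->1):
Peg 0: [4, 2]
Peg 1: [1]
Peg 2: [5, 3]

After move 2 (1->2):
Peg 0: [4, 2]
Peg 1: []
Peg 2: [5, 3, 1]

After move 3 (0->1):
Peg 0: [4]
Peg 1: [2]
Peg 2: [5, 3, 1]

After move 4 (2->1):
Peg 0: [4]
Peg 1: [2, 1]
Peg 2: [5, 3]

After move 5 (1->0):
Peg 0: [4, 1]
Peg 1: [2]
Peg 2: [5, 3]

After move 6 (0->1):
Peg 0: [4]
Peg 1: [2, 1]
Peg 2: [5, 3]

After move 7 (1->0):
Peg 0: [4, 1]
Peg 1: [2]
Peg 2: [5, 3]

After move 8 (0->2):
Peg 0: [4]
Peg 1: [2]
Peg 2: [5, 3, 1]

After move 9 (2->0):
Peg 0: [4, 1]
Peg 1: [2]
Peg 2: [5, 3]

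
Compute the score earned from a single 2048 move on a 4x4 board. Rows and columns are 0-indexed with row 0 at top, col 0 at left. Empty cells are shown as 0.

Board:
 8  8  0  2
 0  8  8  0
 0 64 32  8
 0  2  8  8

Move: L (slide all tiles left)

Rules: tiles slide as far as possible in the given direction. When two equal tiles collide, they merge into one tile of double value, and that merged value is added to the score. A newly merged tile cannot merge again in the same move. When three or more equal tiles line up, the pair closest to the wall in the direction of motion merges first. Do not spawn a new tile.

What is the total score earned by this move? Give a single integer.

Slide left:
row 0: [8, 8, 0, 2] -> [16, 2, 0, 0]  score +16 (running 16)
row 1: [0, 8, 8, 0] -> [16, 0, 0, 0]  score +16 (running 32)
row 2: [0, 64, 32, 8] -> [64, 32, 8, 0]  score +0 (running 32)
row 3: [0, 2, 8, 8] -> [2, 16, 0, 0]  score +16 (running 48)
Board after move:
16  2  0  0
16  0  0  0
64 32  8  0
 2 16  0  0

Answer: 48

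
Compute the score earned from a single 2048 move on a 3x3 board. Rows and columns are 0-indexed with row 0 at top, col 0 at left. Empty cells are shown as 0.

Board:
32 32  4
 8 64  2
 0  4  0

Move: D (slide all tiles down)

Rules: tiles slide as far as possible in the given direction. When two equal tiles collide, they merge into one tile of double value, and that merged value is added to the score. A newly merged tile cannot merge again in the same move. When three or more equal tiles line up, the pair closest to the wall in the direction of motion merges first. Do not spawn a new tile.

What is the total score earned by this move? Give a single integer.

Slide down:
col 0: [32, 8, 0] -> [0, 32, 8]  score +0 (running 0)
col 1: [32, 64, 4] -> [32, 64, 4]  score +0 (running 0)
col 2: [4, 2, 0] -> [0, 4, 2]  score +0 (running 0)
Board after move:
 0 32  0
32 64  4
 8  4  2

Answer: 0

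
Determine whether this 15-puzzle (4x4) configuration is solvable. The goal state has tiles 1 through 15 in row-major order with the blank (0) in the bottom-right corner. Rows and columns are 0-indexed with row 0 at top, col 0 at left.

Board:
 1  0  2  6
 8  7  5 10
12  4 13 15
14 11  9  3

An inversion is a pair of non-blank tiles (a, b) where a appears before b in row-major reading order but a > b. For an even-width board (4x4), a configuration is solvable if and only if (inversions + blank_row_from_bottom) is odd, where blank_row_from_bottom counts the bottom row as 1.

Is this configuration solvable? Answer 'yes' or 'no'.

Answer: yes

Derivation:
Inversions: 33
Blank is in row 0 (0-indexed from top), which is row 4 counting from the bottom (bottom = 1).
33 + 4 = 37, which is odd, so the puzzle is solvable.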